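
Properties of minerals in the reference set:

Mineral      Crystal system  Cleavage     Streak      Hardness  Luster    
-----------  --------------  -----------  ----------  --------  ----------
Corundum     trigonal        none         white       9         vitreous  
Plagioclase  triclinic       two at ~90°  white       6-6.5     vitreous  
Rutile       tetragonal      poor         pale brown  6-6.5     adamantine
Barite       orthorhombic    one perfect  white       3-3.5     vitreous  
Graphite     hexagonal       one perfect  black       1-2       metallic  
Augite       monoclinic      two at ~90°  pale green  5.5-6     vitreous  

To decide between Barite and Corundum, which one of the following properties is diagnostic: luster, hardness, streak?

Luster: both vitreous — identical.
Hardness: Barite 3-3.5, Corundum 9 — different.
Streak: both white — identical.
Only hardness differs between Barite and Corundum among the listed tests.

hardness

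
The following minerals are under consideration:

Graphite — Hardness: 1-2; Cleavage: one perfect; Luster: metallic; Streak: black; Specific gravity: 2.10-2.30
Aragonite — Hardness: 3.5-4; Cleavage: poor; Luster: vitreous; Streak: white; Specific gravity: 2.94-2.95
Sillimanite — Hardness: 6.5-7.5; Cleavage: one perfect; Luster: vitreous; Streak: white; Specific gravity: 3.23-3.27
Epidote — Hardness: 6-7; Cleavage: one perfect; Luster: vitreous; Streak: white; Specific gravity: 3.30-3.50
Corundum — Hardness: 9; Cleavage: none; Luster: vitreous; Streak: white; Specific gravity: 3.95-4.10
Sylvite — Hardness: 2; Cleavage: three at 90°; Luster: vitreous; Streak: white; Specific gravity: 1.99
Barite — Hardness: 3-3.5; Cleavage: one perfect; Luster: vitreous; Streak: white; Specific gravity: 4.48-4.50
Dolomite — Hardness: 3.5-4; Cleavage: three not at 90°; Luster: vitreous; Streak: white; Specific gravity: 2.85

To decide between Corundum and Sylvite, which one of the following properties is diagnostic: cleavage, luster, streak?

Cleavage: Corundum none, Sylvite three at 90° — distinct.
Luster: both vitreous — same for both.
Streak: both white — same for both.
Only cleavage differs between Corundum and Sylvite among the listed tests.

cleavage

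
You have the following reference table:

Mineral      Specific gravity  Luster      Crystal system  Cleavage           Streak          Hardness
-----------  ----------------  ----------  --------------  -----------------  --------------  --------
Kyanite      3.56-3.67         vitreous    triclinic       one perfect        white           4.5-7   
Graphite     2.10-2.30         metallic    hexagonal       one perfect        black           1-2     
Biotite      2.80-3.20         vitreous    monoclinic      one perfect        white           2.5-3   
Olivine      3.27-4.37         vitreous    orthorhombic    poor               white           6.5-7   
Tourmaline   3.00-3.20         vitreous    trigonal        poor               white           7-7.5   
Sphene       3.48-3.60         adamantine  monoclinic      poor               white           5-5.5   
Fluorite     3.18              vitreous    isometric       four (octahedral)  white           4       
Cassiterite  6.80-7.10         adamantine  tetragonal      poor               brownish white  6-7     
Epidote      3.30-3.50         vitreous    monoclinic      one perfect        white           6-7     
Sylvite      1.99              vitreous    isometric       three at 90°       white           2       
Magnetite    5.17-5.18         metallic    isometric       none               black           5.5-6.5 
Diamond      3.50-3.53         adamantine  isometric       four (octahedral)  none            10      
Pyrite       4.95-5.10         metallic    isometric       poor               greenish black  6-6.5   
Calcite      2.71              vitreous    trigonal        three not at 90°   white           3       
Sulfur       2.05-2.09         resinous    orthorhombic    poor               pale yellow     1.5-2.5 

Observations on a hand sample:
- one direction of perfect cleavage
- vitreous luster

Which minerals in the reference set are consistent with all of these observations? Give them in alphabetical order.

Biotite, Epidote, Kyanite

One direction of perfect cleavage: Kyanite, Graphite, Biotite, Epidote remain.
Vitreous luster is inconsistent with Graphite.
Remaining candidates: Biotite, Epidote, Kyanite.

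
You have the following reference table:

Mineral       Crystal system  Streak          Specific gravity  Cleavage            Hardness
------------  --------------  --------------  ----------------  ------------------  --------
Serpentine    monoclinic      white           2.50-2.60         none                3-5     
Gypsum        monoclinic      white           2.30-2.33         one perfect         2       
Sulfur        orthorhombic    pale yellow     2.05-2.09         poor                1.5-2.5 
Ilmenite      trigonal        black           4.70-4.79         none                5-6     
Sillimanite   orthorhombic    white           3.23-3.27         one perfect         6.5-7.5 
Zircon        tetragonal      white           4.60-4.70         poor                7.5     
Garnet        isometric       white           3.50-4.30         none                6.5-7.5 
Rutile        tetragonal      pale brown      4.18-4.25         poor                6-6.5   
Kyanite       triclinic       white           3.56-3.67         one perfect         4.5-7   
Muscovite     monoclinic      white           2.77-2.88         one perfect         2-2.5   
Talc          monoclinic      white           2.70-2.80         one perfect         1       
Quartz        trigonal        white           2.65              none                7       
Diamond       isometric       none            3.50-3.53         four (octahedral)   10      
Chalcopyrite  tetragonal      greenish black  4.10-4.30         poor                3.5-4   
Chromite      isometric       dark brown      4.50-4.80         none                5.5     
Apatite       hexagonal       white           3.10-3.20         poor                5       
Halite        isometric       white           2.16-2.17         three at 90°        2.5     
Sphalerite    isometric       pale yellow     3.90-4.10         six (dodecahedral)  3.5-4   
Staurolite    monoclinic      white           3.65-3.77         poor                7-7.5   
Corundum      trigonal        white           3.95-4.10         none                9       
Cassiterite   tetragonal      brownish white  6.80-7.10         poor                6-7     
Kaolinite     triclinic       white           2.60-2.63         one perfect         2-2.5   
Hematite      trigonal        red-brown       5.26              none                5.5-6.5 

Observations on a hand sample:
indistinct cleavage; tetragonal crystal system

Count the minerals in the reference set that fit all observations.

4

Indistinct cleavage: Sulfur, Zircon, Rutile, Chalcopyrite, Apatite, Staurolite, Cassiterite remain.
Tetragonal crystal system eliminates Sulfur, Apatite, Staurolite.
Consistent with every observation: Cassiterite, Chalcopyrite, Rutile, Zircon.
That is 4 minerals.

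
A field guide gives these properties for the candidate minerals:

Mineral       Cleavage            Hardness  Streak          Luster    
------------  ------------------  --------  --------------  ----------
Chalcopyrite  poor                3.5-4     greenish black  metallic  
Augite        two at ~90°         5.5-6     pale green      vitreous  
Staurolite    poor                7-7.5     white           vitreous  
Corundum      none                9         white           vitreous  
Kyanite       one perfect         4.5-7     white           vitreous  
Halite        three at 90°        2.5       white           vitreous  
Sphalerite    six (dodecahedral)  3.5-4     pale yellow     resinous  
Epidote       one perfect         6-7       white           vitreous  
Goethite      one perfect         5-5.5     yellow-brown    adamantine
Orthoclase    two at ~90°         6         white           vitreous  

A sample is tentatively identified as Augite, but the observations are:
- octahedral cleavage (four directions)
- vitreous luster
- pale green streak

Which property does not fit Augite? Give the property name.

Octahedral cleavage (four directions): Augite has cleavage two at ~90° — outside the reference range.
Vitreous luster: Augite has vitreous luster — consistent.
Pale green streak: Augite has pale green streak — consistent.
Only the cleavage is inconsistent.

cleavage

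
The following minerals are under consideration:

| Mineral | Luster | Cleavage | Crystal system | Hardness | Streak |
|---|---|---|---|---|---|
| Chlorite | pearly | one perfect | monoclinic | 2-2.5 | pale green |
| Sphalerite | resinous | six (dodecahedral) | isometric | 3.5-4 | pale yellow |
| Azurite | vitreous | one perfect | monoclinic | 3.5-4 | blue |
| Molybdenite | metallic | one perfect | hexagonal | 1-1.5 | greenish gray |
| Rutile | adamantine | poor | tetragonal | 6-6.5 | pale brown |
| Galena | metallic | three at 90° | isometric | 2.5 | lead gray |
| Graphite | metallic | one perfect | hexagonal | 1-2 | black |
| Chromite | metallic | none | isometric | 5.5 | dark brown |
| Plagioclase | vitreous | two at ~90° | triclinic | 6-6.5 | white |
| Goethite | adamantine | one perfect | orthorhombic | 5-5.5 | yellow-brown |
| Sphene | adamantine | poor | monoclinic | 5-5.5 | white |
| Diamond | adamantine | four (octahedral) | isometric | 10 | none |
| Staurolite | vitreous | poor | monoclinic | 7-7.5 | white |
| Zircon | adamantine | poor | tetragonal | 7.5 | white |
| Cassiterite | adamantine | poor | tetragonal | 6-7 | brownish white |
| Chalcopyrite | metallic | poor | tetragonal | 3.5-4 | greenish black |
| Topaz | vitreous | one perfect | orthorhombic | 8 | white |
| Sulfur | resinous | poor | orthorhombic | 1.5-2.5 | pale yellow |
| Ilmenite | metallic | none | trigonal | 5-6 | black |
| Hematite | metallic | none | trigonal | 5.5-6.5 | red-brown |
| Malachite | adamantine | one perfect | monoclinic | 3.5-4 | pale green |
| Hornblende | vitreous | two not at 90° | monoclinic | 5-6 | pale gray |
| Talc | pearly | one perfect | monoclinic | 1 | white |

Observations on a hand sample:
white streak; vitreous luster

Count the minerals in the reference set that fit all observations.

White streak — Plagioclase, Sphene, Staurolite, Zircon, Topaz, Talc remain.
Vitreous luster eliminates Sphene, Zircon, Talc.
Remaining candidates: Plagioclase, Staurolite, Topaz.
That is 3 minerals.

3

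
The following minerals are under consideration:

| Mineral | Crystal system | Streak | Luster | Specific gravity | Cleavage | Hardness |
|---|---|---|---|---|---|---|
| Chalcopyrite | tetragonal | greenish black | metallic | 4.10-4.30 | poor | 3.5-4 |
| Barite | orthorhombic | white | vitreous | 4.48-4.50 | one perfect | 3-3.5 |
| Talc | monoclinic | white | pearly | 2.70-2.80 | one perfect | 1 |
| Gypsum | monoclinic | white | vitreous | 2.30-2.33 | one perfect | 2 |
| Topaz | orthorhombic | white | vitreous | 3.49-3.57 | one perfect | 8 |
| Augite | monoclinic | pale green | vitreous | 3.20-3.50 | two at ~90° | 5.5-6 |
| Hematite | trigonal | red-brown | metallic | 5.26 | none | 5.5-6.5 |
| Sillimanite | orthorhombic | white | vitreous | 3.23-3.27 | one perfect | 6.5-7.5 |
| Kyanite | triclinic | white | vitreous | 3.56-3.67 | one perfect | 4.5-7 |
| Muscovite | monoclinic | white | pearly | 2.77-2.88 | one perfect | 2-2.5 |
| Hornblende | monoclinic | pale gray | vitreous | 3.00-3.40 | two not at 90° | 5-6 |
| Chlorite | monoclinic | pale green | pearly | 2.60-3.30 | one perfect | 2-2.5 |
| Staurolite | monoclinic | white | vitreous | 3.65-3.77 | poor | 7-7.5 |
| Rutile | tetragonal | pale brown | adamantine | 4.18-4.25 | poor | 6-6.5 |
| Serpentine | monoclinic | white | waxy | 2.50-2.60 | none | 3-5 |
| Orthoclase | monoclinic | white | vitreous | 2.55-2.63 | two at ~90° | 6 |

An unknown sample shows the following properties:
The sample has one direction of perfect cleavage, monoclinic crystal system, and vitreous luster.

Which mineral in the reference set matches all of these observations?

Gypsum

One direction of perfect cleavage: only Barite, Talc, Gypsum, Topaz, Sillimanite, Kyanite, Muscovite, Chlorite remain.
Monoclinic crystal system is inconsistent with Barite, Topaz, Sillimanite, Kyanite.
Vitreous luster: leaves Gypsum.
Only Gypsum satisfies all observations.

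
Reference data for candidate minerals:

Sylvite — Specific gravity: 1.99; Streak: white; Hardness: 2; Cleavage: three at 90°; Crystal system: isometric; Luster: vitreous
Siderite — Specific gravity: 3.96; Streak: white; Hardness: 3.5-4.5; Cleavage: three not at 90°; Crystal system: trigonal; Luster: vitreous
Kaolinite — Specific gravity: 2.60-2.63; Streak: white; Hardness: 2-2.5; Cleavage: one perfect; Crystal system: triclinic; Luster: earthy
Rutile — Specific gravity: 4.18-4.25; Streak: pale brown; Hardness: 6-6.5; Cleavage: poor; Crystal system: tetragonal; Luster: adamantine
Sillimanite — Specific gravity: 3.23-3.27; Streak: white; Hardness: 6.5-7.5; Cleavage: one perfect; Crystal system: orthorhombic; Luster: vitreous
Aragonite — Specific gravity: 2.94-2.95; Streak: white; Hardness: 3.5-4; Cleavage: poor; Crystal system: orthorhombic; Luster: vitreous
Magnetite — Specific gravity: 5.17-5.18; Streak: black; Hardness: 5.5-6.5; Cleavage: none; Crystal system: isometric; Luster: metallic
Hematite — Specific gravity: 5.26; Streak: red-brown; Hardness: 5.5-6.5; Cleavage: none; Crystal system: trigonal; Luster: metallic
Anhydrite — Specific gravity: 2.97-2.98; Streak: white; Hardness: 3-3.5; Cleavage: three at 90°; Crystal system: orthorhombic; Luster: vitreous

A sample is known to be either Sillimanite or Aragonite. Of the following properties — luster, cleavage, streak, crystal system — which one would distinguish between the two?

cleavage

Luster: both vitreous — shared.
Cleavage: Sillimanite one perfect, Aragonite poor — different.
Streak: both white — shared.
Crystal system: both orthorhombic — shared.
Cleavage is the diagnostic property here.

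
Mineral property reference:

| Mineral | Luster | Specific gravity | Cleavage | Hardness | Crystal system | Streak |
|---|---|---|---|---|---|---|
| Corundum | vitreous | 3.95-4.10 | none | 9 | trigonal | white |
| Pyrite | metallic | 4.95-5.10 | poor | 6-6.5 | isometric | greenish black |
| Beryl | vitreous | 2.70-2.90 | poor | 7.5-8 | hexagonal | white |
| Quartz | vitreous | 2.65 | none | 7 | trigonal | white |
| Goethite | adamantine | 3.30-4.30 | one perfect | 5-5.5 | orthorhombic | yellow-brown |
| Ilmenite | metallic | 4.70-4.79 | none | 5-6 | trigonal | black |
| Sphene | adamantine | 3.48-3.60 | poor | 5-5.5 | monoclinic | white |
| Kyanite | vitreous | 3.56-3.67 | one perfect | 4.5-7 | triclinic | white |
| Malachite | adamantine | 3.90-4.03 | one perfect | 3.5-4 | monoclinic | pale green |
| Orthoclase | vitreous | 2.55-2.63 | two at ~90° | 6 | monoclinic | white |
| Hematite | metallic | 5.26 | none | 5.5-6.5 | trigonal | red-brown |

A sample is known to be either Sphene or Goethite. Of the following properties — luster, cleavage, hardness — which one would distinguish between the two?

cleavage

Luster: both adamantine — shared.
Cleavage: Sphene poor, Goethite one perfect — distinct.
Hardness: both 5-5.5 — shared.
Cleavage is the diagnostic property here.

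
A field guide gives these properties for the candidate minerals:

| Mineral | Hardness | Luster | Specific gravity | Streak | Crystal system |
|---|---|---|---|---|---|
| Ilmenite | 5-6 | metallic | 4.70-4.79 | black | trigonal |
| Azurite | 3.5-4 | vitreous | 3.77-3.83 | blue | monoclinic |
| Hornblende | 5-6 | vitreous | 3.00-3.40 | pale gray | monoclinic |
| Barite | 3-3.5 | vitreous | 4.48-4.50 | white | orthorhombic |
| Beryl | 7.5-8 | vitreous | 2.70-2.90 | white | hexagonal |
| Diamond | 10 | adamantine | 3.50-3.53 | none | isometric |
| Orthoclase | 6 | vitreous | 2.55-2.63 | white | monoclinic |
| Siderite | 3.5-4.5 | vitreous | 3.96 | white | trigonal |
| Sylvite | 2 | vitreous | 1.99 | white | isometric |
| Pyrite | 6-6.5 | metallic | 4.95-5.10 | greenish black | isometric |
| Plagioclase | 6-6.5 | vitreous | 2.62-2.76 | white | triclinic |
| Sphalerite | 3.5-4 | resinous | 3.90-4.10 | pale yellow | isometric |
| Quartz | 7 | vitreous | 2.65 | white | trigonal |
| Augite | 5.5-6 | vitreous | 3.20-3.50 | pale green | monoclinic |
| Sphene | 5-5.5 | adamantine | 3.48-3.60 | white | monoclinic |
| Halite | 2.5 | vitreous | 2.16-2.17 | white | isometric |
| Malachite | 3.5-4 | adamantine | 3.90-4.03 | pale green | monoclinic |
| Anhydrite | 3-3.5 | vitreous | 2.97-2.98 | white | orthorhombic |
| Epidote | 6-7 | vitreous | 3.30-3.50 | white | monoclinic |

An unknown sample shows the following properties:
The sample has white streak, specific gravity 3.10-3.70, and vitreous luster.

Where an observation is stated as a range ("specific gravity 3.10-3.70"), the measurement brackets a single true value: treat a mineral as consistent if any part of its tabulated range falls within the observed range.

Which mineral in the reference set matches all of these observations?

White streak — narrows the field to Barite, Beryl, Orthoclase, Siderite, Sylvite, Plagioclase, Quartz, Sphene, Halite, Anhydrite, Epidote.
Specific gravity 3.10-3.70 — leaves Sphene, Epidote.
Vitreous luster eliminates Sphene.
Epidote is the sole remaining match.

Epidote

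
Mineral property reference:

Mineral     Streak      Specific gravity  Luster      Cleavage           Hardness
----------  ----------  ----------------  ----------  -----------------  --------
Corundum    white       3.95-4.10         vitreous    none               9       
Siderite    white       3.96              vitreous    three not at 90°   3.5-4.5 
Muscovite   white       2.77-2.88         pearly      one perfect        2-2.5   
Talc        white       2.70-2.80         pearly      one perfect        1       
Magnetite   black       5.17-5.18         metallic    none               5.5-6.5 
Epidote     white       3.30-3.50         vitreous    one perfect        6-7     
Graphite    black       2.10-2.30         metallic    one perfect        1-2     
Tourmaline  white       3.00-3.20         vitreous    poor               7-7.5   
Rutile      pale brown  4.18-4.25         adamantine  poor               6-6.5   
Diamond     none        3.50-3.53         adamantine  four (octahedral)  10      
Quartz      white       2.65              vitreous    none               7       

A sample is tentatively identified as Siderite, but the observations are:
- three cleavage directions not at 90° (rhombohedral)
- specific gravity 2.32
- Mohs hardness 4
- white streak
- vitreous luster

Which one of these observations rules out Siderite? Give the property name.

specific gravity

Three cleavage directions not at 90° (rhombohedral): Siderite has cleavage three not at 90° — within range.
Specific gravity 2.32: Siderite has SG 3.96 — outside the reference range.
Mohs hardness 4: Siderite has hardness 3.5-4.5 — within range.
White streak: Siderite has white streak — within range.
Vitreous luster: Siderite has vitreous luster — within range.
The specific gravity is the one property that does not fit.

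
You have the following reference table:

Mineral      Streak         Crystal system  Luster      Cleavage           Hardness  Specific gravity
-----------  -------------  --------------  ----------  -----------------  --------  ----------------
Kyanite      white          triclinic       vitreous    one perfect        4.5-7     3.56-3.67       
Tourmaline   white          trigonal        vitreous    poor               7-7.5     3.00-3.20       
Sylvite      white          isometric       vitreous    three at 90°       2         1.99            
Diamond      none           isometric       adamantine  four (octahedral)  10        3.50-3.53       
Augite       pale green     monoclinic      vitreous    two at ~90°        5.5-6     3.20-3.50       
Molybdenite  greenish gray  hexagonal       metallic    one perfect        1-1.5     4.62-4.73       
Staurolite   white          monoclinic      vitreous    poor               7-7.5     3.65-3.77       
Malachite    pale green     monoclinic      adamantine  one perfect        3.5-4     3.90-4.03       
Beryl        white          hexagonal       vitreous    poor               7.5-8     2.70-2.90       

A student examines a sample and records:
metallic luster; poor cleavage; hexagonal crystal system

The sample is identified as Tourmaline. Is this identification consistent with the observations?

Metallic luster — Tourmaline has vitreous luster; inconsistent.
Poor cleavage — fits Tourmaline (cleavage poor).
Hexagonal crystal system — Tourmaline has trigonal system; inconsistent.
2 of the observed properties are inconsistent with Tourmaline.

Inconsistent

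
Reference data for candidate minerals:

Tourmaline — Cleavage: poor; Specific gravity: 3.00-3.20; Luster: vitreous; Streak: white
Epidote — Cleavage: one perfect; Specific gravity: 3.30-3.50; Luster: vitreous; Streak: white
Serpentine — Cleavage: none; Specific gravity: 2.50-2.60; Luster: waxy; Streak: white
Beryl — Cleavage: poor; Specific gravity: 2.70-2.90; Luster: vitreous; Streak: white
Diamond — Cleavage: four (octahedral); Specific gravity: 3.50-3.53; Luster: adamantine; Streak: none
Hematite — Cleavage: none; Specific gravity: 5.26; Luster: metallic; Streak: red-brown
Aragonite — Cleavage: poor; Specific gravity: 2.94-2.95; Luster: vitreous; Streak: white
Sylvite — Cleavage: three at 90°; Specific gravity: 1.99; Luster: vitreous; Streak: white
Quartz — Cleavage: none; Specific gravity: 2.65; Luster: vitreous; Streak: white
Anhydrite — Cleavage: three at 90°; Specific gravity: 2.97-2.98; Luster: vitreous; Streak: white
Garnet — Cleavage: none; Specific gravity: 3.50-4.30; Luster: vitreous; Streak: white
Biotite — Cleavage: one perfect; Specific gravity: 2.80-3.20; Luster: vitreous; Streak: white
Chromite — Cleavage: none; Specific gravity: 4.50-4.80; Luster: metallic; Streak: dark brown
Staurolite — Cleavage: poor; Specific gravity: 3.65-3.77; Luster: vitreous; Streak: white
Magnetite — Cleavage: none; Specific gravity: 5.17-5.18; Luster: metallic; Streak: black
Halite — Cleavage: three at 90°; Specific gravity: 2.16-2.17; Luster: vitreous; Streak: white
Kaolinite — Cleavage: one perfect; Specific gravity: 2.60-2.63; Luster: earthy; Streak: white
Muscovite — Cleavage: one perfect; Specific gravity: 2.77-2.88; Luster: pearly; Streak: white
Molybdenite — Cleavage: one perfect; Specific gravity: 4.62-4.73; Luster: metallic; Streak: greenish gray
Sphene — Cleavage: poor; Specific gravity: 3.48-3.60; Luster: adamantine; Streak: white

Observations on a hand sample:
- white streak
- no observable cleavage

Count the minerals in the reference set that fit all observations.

White streak excludes Diamond, Hematite, Chromite, Magnetite, Molybdenite.
No observable cleavage: only Serpentine, Quartz, Garnet remain.
Consistent with every observation: Garnet, Quartz, Serpentine.
That is 3 minerals.

3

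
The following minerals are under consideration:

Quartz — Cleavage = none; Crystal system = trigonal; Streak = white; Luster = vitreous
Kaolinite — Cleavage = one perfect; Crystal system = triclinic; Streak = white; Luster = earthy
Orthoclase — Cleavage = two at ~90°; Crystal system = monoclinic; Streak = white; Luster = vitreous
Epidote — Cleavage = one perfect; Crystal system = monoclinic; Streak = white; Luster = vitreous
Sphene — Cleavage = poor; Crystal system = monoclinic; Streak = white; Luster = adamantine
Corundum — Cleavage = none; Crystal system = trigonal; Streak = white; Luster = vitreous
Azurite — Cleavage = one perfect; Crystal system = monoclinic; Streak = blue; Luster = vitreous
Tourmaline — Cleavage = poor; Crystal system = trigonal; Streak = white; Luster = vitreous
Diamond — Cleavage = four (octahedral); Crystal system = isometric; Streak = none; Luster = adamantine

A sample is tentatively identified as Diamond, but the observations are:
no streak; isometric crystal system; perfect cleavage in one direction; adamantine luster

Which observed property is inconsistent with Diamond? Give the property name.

cleavage

No streak: Diamond has no streak — within range.
Isometric crystal system: Diamond has isometric system — within range.
Perfect cleavage in one direction: Diamond has cleavage four (octahedral) — does not match.
Adamantine luster: Diamond has adamantine luster — within range.
Only the cleavage is inconsistent.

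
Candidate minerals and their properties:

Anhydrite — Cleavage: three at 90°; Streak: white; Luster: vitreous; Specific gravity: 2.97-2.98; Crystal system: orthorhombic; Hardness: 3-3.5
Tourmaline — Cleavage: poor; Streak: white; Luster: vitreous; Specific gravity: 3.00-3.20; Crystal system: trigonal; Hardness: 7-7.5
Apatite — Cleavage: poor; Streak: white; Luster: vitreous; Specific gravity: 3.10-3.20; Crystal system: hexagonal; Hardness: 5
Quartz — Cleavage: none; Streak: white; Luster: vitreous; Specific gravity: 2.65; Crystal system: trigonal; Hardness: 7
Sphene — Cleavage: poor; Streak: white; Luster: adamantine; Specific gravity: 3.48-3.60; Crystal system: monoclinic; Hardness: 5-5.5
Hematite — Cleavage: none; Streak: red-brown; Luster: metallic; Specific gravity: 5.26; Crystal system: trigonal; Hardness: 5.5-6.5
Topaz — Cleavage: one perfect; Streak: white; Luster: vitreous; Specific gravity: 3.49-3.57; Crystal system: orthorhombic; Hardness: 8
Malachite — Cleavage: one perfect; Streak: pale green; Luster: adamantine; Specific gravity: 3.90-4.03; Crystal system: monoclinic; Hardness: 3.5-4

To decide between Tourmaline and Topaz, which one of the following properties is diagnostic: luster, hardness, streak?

Luster: both vitreous — same for both.
Hardness: Tourmaline 7-7.5, Topaz 8 — distinct.
Streak: both white — same for both.
Only hardness differs between Tourmaline and Topaz among the listed tests.

hardness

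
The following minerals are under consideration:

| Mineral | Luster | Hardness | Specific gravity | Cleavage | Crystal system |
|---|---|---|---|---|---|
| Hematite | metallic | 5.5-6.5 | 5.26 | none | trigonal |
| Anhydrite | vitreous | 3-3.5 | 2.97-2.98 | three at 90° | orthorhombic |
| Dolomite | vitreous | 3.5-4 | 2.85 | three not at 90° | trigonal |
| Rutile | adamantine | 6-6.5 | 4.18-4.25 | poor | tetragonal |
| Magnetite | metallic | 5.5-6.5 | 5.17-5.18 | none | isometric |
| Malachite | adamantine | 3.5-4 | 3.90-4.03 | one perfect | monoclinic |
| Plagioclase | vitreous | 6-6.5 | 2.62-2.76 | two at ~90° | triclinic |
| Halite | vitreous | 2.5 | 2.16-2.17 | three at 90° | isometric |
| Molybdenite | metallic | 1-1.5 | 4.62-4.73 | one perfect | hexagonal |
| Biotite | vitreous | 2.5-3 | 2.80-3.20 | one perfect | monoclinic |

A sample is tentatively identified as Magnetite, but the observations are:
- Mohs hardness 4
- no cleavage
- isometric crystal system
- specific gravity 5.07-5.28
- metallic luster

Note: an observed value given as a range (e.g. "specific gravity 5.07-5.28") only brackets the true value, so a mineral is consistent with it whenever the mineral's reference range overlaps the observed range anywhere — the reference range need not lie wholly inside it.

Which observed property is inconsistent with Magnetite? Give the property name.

Mohs hardness 4: Magnetite has hardness 5.5-6.5 — does not match.
No cleavage: Magnetite has cleavage none — agrees.
Isometric crystal system: Magnetite has isometric system — agrees.
Specific gravity 5.07-5.28: Magnetite has SG 5.17-5.18 — agrees.
Metallic luster: Magnetite has metallic luster — agrees.
The hardness is the one property that does not fit.

hardness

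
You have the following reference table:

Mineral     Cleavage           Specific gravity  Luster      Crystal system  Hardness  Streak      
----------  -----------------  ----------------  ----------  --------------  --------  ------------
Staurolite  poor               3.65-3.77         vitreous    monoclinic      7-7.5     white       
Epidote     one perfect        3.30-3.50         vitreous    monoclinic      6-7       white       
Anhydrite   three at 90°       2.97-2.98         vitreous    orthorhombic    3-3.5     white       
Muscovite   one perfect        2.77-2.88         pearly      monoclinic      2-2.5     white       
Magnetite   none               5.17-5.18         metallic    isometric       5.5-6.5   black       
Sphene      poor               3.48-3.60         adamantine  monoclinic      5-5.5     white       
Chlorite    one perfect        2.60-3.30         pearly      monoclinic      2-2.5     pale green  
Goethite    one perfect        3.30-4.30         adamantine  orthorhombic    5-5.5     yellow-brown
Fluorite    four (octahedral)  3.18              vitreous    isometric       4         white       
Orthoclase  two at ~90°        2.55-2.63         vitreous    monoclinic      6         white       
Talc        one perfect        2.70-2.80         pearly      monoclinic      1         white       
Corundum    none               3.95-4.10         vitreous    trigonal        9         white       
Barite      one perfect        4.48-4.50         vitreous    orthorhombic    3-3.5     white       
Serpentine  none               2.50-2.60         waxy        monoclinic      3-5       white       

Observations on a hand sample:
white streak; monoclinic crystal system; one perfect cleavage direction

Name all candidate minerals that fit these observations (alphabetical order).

Epidote, Muscovite, Talc

White streak excludes Magnetite, Chlorite, Goethite.
Monoclinic crystal system rules out Anhydrite, Fluorite, Corundum, Barite.
One perfect cleavage direction — Epidote, Muscovite, Talc remain.
Remaining candidates: Epidote, Muscovite, Talc.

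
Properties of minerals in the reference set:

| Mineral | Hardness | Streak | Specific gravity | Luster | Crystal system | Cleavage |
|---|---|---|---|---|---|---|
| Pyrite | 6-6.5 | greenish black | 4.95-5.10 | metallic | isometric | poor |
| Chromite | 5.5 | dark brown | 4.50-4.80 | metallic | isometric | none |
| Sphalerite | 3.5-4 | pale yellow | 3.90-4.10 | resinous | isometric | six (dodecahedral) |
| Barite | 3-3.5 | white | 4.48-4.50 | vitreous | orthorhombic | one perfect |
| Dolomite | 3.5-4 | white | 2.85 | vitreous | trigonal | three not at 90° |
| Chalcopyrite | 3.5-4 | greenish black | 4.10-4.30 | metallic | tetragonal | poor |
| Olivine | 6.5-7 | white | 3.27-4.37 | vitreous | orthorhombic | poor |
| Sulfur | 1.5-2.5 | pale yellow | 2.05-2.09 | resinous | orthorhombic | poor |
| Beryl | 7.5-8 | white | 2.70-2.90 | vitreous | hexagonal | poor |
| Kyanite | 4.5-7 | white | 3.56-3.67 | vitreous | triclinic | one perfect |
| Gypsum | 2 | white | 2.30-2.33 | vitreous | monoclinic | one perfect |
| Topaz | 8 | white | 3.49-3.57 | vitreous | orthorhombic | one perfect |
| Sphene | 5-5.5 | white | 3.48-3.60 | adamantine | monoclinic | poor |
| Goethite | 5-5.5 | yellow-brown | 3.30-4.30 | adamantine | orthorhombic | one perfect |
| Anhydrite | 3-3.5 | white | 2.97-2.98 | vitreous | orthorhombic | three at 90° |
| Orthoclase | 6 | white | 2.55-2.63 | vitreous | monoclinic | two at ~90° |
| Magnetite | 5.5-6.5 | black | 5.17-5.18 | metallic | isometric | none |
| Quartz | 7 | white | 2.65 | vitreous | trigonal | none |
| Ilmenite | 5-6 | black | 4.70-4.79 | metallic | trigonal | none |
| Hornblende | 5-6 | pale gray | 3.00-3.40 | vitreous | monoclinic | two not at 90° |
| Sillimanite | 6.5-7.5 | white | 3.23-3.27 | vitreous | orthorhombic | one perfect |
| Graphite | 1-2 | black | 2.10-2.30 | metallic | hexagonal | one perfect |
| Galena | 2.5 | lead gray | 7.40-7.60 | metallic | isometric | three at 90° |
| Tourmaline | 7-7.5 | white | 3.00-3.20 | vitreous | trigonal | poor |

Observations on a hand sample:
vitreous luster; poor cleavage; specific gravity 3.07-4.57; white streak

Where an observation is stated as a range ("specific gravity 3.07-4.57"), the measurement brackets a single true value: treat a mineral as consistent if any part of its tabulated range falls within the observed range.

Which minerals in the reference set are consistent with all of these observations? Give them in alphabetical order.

Vitreous luster — only Barite, Dolomite, Olivine, Beryl, Kyanite, Gypsum, Topaz, Anhydrite, Orthoclase, Quartz, Hornblende, Sillimanite, Tourmaline remain.
Poor cleavage — Olivine, Beryl, Tourmaline remain.
Specific gravity 3.07-4.57 is inconsistent with Beryl.
White streak — every remaining candidate is consistent.
Consistent with every observation: Olivine, Tourmaline.

Olivine, Tourmaline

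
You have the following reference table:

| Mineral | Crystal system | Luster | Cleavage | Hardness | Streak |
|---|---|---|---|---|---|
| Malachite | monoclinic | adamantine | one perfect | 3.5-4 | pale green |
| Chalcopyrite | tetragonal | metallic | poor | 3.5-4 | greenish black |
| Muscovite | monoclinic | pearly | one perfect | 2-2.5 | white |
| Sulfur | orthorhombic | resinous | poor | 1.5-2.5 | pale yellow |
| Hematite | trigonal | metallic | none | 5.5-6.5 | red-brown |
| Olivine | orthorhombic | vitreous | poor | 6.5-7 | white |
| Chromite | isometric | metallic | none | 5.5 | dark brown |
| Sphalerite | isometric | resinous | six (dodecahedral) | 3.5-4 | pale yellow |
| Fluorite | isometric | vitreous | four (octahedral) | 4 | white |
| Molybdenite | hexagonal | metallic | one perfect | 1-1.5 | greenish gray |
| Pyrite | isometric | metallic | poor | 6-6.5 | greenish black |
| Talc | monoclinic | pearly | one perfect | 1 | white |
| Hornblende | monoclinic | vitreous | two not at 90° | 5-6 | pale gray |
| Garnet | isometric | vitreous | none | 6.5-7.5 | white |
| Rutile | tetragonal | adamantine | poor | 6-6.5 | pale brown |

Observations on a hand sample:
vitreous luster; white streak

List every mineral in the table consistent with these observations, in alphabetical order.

Vitreous luster — narrows the field to Olivine, Fluorite, Hornblende, Garnet.
White streak excludes Hornblende.
Consistent with every observation: Fluorite, Garnet, Olivine.

Fluorite, Garnet, Olivine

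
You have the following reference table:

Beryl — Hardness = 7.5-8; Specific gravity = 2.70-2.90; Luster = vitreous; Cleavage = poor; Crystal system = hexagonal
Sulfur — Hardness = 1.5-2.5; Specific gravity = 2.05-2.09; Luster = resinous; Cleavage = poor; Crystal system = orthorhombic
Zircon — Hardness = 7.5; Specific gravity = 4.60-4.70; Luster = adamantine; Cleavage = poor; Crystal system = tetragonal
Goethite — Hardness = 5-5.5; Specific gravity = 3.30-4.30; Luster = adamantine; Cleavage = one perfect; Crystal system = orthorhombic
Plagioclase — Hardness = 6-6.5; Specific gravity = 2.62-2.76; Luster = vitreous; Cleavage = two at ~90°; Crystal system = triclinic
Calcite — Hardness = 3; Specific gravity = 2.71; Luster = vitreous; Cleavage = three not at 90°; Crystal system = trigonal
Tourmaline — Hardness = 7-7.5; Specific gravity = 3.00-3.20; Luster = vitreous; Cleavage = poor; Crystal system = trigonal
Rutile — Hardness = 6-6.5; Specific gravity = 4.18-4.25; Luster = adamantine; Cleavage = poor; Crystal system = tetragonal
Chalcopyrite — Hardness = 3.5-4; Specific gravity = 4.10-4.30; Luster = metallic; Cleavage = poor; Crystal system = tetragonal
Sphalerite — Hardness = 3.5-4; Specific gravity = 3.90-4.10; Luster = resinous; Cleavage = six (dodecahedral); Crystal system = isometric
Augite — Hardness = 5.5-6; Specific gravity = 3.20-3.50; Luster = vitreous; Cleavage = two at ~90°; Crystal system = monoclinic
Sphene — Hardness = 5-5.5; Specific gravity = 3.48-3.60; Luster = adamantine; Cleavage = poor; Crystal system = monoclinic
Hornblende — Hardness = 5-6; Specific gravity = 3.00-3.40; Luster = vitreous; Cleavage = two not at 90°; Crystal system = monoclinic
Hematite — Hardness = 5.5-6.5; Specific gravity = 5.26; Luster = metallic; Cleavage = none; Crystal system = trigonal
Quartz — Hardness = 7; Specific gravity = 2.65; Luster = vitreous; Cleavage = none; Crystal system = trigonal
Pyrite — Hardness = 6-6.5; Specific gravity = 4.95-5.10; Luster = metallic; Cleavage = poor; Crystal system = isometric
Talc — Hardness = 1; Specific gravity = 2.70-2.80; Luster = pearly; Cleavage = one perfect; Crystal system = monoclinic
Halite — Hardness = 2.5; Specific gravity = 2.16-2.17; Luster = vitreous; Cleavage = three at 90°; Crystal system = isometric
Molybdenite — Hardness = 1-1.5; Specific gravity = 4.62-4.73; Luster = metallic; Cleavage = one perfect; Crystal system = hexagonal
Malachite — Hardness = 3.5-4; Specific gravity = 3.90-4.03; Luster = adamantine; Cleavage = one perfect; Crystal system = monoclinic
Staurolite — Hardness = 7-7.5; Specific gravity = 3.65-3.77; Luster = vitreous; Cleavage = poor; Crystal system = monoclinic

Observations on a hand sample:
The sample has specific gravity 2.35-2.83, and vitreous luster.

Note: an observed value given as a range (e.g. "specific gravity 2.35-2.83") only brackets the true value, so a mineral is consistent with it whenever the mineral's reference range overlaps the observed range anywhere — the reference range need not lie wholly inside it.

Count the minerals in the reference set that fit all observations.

Specific gravity 2.35-2.83: narrows the field to Beryl, Plagioclase, Calcite, Quartz, Talc.
Vitreous luster is inconsistent with Talc.
Consistent with every observation: Beryl, Calcite, Plagioclase, Quartz.
That is 4 minerals.

4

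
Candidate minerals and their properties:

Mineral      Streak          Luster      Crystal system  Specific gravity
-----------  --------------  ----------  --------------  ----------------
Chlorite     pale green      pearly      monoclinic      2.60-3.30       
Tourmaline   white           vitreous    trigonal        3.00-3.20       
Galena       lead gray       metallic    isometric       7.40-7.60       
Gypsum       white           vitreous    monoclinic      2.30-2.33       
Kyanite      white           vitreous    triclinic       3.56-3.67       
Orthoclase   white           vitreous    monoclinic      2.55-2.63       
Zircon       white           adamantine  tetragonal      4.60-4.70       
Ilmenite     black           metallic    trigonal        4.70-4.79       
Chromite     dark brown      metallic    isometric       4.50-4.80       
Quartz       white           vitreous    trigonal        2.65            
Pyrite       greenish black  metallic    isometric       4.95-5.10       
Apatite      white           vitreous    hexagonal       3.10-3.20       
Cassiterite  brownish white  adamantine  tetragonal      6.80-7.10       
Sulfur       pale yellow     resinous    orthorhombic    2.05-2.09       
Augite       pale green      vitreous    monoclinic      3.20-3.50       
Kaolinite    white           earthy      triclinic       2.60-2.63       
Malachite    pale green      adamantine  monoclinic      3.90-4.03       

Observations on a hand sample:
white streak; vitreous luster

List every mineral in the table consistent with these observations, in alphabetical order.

White streak: leaves Tourmaline, Gypsum, Kyanite, Orthoclase, Zircon, Quartz, Apatite, Kaolinite.
Vitreous luster rules out Zircon, Kaolinite.
Consistent with every observation: Apatite, Gypsum, Kyanite, Orthoclase, Quartz, Tourmaline.

Apatite, Gypsum, Kyanite, Orthoclase, Quartz, Tourmaline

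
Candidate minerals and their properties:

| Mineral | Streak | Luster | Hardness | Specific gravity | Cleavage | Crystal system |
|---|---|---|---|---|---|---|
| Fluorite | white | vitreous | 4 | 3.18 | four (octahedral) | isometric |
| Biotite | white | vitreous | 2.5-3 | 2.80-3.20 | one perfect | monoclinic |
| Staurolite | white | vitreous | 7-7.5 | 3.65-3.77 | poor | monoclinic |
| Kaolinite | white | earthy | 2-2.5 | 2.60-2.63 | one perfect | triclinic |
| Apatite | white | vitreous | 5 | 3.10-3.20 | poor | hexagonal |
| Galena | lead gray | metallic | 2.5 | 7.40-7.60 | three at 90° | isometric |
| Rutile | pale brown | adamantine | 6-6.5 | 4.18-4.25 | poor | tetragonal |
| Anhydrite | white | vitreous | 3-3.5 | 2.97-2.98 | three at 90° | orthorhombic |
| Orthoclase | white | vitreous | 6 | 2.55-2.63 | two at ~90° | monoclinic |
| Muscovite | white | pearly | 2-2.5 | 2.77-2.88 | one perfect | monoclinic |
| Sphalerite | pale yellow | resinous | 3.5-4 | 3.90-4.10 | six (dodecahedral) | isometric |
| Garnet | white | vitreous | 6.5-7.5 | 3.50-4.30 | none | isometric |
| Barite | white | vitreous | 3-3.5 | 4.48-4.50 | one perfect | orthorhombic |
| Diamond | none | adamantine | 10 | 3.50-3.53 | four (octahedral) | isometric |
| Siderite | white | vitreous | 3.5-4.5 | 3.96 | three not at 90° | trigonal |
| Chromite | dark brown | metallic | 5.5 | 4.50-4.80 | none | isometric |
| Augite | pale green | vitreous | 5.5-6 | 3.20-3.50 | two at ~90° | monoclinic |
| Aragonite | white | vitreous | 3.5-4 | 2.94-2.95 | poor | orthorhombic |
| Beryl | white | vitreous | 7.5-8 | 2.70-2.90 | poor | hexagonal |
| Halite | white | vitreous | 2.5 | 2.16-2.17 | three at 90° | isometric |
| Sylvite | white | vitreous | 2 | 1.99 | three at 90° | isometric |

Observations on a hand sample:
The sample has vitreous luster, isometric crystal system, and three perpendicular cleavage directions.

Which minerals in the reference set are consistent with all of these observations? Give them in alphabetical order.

Vitreous luster: only Fluorite, Biotite, Staurolite, Apatite, Anhydrite, Orthoclase, Garnet, Barite, Siderite, Augite, Aragonite, Beryl, Halite, Sylvite remain.
Isometric crystal system: Fluorite, Garnet, Halite, Sylvite remain.
Three perpendicular cleavage directions rules out Fluorite, Garnet.
Consistent with every observation: Halite, Sylvite.

Halite, Sylvite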